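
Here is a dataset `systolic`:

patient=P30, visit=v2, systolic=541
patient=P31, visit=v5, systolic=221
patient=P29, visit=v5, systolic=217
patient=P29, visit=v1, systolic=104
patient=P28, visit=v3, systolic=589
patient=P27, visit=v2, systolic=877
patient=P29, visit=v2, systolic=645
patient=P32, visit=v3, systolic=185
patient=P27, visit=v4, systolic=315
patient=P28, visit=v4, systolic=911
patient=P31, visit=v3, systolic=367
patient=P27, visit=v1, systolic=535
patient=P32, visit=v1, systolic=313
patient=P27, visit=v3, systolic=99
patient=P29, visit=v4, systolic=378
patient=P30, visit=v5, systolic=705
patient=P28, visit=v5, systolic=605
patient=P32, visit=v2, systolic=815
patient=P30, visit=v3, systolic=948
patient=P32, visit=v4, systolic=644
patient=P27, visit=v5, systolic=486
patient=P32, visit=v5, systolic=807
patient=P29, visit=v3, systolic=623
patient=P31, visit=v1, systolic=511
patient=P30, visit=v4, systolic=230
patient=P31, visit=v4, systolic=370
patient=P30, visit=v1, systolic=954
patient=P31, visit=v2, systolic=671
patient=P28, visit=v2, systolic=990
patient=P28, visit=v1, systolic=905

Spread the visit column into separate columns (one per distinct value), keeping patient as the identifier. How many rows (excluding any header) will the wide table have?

6

6 distinct patient values → 6 rows.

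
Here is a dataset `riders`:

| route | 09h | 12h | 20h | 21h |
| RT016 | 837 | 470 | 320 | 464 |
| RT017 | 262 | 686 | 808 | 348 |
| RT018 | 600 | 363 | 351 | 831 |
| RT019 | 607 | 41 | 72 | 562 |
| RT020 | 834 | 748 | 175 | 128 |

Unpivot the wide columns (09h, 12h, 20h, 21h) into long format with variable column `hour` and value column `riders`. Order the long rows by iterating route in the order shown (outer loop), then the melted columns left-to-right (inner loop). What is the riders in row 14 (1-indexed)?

41

20 rows total (5 × 4). Row 14: index ⌊(14-1)/4⌋ = 3 into route → RT019; (14-1) mod 4 = 1 into the melted columns → 12h.
So row 14 is (RT019, 12h, 41); riders = 41.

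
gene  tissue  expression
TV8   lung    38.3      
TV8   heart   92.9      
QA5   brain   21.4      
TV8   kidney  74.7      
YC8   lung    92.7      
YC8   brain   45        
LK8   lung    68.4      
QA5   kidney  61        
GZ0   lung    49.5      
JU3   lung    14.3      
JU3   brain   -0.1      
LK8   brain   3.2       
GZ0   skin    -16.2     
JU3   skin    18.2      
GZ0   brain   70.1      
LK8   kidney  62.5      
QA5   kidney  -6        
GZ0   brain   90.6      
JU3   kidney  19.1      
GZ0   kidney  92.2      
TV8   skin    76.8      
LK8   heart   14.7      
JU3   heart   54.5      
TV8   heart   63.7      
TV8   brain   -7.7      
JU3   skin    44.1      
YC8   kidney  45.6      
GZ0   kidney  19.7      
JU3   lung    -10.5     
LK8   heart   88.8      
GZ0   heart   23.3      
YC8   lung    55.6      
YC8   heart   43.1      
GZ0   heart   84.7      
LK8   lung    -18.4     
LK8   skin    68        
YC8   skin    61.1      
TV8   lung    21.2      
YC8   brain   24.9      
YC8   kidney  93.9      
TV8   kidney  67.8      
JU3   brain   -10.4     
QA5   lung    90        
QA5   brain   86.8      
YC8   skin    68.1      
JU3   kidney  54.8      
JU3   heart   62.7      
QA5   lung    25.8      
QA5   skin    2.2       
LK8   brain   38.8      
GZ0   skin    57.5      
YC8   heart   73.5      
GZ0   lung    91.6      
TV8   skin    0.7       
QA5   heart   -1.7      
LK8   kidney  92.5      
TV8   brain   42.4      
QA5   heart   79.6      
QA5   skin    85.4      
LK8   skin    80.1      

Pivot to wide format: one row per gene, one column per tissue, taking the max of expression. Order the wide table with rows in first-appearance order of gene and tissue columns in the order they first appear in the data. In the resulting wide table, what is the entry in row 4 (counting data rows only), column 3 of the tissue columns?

38.8

With rows in first-appearance order of gene, row 4 is gene=LK8. tissue columns in first-appearance order: lung, heart, brain, kidney, skin; column 3 is brain.
Long rows with gene=LK8, tissue=brain: max(3.2, 38.8) = 38.8.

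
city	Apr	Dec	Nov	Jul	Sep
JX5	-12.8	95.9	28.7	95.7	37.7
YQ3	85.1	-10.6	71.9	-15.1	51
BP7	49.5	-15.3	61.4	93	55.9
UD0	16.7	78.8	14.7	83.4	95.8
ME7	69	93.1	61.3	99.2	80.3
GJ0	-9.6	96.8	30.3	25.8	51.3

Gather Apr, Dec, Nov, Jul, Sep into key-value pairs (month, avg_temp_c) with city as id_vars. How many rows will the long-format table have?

6 city values × 5 melted columns = 30 rows.

30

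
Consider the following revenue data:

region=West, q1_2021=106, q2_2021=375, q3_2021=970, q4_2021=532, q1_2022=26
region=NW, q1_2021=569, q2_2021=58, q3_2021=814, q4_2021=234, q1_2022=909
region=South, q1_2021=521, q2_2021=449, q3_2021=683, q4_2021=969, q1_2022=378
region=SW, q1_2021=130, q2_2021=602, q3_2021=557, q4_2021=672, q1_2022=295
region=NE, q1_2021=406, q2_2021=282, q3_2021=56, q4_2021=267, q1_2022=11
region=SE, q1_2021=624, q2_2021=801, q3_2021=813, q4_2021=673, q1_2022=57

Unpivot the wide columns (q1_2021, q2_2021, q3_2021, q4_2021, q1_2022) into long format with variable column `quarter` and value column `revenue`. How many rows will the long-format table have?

30

6 region values × 5 melted columns = 30 rows.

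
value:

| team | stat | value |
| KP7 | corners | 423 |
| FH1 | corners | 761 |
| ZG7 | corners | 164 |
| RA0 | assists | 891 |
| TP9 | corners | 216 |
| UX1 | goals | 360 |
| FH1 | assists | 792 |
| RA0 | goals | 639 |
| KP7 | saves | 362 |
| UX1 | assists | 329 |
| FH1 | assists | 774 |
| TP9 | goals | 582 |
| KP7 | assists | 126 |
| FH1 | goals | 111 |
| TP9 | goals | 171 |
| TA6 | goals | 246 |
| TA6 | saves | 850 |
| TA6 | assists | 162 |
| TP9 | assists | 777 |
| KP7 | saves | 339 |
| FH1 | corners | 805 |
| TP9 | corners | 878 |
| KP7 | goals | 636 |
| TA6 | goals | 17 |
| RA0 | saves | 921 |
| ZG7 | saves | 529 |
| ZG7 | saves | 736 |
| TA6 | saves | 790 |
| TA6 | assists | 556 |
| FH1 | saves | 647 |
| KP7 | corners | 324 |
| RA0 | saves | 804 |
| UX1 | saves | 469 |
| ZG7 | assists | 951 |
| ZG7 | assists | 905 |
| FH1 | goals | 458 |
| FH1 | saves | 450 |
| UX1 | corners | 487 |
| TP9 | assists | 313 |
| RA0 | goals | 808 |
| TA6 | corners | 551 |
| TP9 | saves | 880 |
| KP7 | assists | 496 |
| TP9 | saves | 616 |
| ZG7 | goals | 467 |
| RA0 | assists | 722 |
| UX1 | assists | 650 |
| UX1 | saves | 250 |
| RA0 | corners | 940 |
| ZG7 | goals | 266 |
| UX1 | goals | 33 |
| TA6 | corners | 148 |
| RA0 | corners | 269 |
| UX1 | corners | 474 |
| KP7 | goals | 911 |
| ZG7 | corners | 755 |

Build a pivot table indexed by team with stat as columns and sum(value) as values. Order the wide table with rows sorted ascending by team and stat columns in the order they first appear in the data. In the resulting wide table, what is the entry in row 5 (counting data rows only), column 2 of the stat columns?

1090

With rows sorted ascending by team, row 5 is team=TP9. stat columns in first-appearance order: corners, assists, goals, saves; column 2 is assists.
Long rows with team=TP9, stat=assists: 777 + 313 = 1090.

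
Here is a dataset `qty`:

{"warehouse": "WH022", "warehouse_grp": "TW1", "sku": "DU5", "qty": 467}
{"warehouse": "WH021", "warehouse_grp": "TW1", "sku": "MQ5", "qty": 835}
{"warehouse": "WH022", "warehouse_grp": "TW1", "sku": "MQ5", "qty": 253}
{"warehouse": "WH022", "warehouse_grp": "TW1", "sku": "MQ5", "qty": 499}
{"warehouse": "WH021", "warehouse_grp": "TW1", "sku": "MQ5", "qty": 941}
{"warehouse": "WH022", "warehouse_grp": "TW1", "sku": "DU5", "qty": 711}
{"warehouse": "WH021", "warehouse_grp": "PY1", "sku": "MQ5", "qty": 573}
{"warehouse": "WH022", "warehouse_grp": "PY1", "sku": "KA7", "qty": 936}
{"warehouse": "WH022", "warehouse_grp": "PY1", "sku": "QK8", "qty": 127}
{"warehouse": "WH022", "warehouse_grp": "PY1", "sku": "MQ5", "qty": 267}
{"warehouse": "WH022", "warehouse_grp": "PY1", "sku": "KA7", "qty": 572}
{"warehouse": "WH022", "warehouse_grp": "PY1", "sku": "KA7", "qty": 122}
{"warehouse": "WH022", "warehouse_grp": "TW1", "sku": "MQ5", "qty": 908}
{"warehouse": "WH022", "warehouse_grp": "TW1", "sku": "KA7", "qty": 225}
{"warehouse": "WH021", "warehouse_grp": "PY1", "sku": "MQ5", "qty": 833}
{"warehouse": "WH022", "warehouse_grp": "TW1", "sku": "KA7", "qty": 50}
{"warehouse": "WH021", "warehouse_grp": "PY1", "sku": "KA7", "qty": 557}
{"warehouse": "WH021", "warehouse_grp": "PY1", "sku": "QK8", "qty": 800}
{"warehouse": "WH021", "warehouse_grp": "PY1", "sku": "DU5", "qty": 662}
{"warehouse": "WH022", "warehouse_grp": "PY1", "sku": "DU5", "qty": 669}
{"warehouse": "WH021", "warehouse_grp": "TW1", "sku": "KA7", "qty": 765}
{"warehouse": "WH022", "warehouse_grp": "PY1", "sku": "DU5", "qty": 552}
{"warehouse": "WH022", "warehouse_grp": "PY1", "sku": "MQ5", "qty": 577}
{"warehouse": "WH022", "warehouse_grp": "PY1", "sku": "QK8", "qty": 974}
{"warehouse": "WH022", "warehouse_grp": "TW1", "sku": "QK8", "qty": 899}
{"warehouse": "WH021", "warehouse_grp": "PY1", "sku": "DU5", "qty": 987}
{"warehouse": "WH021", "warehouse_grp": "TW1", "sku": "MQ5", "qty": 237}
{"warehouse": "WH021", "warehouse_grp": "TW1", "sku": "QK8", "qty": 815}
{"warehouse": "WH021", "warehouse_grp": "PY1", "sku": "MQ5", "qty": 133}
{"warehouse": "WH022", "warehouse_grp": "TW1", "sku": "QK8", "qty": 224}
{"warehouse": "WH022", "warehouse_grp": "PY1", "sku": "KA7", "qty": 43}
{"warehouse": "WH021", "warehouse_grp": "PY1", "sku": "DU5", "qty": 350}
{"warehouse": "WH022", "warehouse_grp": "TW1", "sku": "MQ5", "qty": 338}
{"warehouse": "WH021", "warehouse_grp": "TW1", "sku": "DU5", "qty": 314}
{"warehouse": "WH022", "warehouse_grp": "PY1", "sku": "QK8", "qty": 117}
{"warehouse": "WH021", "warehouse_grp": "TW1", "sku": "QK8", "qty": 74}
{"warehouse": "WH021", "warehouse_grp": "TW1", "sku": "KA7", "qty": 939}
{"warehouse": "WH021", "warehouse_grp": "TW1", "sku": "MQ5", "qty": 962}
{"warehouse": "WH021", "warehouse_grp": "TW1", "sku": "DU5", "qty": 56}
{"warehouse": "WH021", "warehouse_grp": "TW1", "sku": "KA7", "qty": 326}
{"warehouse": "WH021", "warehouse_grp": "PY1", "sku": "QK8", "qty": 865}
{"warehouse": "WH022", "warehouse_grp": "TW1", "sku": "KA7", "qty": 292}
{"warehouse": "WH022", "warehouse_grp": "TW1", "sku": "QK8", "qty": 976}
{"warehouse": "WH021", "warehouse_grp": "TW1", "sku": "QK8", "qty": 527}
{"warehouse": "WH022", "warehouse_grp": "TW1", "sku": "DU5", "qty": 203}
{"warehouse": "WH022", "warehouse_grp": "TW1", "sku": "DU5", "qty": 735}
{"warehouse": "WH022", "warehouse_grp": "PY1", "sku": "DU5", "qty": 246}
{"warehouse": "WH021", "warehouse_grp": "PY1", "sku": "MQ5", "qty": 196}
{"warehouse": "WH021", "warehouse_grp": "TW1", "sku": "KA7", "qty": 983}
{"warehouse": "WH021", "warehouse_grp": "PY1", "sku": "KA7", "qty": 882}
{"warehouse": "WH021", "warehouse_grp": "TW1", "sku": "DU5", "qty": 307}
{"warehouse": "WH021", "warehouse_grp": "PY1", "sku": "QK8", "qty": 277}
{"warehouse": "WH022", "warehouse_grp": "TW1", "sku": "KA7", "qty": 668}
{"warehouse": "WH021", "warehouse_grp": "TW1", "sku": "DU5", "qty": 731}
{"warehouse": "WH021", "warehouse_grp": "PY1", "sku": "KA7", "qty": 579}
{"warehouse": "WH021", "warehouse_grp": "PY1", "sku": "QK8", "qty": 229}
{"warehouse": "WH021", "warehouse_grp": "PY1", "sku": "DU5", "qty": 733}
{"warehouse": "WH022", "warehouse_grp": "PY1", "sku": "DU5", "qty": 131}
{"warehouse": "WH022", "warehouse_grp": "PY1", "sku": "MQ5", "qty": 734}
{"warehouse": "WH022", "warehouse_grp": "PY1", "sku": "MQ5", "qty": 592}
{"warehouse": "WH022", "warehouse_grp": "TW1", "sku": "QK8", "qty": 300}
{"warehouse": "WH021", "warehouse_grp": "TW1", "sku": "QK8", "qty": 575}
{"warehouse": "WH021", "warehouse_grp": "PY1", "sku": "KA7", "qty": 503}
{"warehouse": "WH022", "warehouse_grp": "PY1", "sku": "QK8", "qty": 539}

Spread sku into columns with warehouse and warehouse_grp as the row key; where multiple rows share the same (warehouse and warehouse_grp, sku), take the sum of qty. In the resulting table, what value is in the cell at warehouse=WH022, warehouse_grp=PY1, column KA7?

Rows with warehouse=WH022, warehouse_grp=PY1 and sku=KA7: qty values are 936, 572, 122, 43.
936 + 572 + 122 + 43 = 1673.

1673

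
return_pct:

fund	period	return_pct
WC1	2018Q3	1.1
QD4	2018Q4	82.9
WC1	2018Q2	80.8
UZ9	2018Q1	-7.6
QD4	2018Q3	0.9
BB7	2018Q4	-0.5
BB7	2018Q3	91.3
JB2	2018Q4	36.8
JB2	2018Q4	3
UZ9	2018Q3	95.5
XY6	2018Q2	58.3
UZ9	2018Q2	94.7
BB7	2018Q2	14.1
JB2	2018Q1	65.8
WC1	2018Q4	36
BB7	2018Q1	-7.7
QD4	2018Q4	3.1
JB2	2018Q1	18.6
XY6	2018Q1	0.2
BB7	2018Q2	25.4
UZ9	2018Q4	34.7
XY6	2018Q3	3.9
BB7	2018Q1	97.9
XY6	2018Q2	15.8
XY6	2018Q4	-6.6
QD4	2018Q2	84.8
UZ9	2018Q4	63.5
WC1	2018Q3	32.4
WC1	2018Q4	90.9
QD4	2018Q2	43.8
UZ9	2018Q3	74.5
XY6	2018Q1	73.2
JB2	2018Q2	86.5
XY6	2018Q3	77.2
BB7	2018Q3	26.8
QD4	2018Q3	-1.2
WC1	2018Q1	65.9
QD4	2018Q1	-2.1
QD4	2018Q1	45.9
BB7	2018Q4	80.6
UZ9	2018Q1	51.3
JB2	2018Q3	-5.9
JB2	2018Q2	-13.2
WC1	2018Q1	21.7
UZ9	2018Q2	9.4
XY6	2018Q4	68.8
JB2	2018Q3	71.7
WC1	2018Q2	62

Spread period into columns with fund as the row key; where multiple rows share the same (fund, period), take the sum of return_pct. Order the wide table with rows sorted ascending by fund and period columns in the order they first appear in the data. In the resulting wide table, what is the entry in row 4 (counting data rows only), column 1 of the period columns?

170

With rows sorted ascending by fund, row 4 is fund=UZ9. period columns in first-appearance order: 2018Q3, 2018Q4, 2018Q2, 2018Q1; column 1 is 2018Q3.
Long rows with fund=UZ9, period=2018Q3: 95.5 + 74.5 = 170.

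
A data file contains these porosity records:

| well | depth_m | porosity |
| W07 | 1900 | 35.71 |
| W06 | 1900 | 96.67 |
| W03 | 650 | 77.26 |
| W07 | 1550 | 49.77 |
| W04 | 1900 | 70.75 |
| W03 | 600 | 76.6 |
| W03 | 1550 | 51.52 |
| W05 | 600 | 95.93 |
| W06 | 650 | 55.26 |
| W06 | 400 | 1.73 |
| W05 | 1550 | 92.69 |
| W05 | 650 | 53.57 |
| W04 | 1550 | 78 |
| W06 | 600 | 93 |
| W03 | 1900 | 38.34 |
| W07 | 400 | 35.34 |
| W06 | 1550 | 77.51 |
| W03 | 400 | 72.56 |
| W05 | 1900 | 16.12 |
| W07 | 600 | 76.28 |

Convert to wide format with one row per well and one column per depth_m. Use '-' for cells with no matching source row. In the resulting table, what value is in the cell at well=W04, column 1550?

78

The long row with well=W04, depth_m=1550 has porosity=78.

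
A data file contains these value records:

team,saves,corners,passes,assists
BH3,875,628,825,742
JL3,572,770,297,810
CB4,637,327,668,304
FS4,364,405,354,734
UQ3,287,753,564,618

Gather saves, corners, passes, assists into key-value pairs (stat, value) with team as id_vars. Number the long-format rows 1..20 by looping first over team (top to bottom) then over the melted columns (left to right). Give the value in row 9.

637

20 rows total (5 × 4). Row 9: index ⌊(9-1)/4⌋ = 2 into team → CB4; (9-1) mod 4 = 0 into the melted columns → saves.
So row 9 is (CB4, saves, 637); value = 637.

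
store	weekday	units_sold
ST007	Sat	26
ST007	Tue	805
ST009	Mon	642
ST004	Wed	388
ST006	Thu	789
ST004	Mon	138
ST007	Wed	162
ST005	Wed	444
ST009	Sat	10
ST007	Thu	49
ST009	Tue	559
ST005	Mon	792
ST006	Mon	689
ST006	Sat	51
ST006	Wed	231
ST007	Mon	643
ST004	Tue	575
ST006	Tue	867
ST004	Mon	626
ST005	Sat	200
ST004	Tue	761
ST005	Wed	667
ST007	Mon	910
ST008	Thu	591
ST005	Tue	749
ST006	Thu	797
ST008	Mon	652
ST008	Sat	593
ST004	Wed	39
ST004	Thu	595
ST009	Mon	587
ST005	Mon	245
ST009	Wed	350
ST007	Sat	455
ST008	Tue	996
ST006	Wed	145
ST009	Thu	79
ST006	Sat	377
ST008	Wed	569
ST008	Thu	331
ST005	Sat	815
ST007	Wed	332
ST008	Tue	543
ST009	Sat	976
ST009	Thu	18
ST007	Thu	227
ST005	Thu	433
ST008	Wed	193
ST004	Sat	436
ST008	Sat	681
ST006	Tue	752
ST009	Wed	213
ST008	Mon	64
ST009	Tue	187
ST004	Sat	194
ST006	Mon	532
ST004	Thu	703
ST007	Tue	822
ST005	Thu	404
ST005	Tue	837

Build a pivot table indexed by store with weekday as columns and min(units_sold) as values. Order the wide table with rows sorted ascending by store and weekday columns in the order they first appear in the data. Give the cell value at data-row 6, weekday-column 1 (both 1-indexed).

10

With rows sorted ascending by store, row 6 is store=ST009. weekday columns in first-appearance order: Sat, Tue, Mon, Wed, Thu; column 1 is Sat.
Long rows with store=ST009, weekday=Sat: min(10, 976) = 10.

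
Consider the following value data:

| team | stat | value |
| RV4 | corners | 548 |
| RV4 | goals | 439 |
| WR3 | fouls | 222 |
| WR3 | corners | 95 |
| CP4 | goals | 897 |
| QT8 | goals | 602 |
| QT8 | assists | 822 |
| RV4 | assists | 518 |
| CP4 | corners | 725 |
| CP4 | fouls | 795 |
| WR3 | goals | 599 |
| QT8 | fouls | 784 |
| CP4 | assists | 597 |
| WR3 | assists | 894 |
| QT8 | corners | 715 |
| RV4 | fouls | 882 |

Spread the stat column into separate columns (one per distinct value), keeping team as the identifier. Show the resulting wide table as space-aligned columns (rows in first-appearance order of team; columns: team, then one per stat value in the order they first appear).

Columns: team plus the 4 distinct stat values (corners, goals, fouls, assists).
For example, row RV4 column corners takes value=548 from the long row (RV4, corners).

team  corners  goals  fouls  assists
RV4   548      439    882    518    
WR3   95       599    222    894    
CP4   725      897    795    597    
QT8   715      602    784    822    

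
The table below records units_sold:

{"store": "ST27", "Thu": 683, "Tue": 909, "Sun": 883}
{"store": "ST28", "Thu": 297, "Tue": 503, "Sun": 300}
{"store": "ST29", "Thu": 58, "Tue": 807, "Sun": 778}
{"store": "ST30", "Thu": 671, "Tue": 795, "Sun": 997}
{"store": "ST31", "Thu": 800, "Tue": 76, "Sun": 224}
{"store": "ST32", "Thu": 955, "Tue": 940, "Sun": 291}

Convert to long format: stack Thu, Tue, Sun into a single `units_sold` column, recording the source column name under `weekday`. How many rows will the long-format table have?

6 store values × 3 melted columns = 18 rows.

18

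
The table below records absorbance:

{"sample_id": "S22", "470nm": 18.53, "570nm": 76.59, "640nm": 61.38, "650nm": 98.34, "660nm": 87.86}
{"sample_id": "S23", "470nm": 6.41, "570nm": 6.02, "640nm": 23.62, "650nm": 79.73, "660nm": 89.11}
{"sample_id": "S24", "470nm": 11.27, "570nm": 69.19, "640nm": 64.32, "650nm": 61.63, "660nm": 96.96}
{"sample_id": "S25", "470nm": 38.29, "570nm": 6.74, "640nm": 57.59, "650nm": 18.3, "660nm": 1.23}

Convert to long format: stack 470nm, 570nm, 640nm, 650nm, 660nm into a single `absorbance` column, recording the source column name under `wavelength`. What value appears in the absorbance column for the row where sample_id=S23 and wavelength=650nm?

79.73

Unpivoting turns each (sample_id, wide-column) pair into one long row.
The wide cell at row S23, column 650nm holds 79.73, so the long row (S23, 650nm) has absorbance=79.73.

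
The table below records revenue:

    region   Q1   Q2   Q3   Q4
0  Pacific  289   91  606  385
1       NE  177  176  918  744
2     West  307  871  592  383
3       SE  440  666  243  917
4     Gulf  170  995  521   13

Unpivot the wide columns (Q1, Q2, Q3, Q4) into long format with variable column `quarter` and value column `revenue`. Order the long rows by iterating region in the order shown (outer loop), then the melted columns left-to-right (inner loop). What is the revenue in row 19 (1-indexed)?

20 rows total (5 × 4). Row 19: index ⌊(19-1)/4⌋ = 4 into region → Gulf; (19-1) mod 4 = 2 into the melted columns → Q3.
So row 19 is (Gulf, Q3, 521); revenue = 521.

521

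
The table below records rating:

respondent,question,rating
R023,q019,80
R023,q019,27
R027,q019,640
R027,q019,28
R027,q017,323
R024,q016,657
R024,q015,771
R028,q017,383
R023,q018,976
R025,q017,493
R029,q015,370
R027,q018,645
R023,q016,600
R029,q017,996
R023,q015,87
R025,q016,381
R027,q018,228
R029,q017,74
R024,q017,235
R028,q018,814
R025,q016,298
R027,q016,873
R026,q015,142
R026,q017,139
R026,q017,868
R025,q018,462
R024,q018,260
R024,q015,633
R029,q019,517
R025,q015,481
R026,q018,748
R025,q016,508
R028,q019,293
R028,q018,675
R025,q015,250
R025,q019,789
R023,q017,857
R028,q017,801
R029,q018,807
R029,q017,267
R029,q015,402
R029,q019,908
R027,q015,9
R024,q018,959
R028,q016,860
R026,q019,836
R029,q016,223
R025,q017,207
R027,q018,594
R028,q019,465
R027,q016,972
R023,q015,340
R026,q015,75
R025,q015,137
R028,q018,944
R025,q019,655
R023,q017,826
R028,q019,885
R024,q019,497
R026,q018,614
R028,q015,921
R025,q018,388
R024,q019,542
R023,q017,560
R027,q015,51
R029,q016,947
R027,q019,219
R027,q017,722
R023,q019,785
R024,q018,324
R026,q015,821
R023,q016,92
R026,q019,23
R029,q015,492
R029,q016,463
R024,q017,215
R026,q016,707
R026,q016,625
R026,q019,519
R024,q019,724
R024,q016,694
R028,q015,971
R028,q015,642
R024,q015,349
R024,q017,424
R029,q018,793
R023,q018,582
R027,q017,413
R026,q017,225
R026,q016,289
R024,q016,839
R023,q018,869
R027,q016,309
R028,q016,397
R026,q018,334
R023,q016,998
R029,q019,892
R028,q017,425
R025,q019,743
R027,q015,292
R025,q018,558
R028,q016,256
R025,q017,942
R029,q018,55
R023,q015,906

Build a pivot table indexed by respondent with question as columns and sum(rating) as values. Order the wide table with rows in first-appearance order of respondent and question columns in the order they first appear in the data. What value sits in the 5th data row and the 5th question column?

1408

With rows in first-appearance order of respondent, row 5 is respondent=R025. question columns in first-appearance order: q019, q017, q016, q015, q018; column 5 is q018.
Long rows with respondent=R025, question=q018: 462 + 388 + 558 = 1408.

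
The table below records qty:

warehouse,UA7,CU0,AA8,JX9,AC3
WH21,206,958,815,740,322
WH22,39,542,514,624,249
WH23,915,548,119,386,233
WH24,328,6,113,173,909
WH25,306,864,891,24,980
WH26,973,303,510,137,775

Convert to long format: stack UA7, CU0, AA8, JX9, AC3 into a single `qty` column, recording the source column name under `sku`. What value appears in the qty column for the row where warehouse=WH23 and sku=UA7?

915

Unpivoting turns each (warehouse, wide-column) pair into one long row.
The wide cell at row WH23, column UA7 holds 915, so the long row (WH23, UA7) has qty=915.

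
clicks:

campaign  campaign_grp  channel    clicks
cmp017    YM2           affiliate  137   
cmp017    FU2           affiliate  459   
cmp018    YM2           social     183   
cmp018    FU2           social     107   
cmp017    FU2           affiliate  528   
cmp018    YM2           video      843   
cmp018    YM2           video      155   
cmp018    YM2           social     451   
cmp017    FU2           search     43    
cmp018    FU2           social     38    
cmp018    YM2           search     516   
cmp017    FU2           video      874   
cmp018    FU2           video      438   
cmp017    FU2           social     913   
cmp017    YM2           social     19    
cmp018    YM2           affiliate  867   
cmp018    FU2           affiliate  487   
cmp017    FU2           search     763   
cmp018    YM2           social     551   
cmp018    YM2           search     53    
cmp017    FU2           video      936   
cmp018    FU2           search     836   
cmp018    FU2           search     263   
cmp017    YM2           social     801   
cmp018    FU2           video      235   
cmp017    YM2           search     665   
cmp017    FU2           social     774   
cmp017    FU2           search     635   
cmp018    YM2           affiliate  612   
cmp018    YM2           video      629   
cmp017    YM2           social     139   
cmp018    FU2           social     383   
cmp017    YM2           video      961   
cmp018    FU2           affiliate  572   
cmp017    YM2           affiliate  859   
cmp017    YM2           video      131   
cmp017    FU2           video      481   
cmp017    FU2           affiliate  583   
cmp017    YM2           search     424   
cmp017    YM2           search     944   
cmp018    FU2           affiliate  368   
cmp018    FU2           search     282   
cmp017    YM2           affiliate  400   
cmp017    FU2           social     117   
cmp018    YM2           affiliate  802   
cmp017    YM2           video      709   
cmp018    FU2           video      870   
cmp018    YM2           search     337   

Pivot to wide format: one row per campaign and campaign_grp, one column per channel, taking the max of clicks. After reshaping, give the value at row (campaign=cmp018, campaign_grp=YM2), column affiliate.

Rows with campaign=cmp018, campaign_grp=YM2 and channel=affiliate: clicks values are 867, 612, 802.
max(867, 612, 802) = 867.

867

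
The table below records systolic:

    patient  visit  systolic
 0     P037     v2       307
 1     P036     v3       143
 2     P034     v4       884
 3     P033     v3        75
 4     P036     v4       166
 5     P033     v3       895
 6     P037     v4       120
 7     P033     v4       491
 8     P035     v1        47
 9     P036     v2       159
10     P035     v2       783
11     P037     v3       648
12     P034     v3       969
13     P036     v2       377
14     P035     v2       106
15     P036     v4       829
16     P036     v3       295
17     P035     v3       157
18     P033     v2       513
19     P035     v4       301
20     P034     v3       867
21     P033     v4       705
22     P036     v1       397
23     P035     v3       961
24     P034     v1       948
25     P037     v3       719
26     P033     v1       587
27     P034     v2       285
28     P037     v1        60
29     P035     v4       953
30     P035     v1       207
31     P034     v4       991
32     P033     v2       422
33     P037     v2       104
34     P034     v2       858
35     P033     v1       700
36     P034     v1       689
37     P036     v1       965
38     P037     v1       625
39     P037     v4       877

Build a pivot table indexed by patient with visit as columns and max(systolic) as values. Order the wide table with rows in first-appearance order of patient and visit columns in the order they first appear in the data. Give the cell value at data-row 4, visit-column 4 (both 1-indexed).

With rows in first-appearance order of patient, row 4 is patient=P033. visit columns in first-appearance order: v2, v3, v4, v1; column 4 is v1.
Long rows with patient=P033, visit=v1: max(587, 700) = 700.

700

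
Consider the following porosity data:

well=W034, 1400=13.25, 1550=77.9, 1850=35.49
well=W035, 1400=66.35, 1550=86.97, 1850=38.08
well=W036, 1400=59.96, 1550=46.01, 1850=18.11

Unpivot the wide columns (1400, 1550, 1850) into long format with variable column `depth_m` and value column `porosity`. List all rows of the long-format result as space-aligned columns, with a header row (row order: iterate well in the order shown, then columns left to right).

well  depth_m  porosity
W034  1400     13.25   
W034  1550     77.9    
W034  1850     35.49   
W035  1400     66.35   
W035  1550     86.97   
W035  1850     38.08   
W036  1400     59.96   
W036  1550     46.01   
W036  1850     18.11   

Each (well, column) pair becomes one row: 3 × 3 = 9 rows.
For example, (W034, 1400) → porosity=13.25.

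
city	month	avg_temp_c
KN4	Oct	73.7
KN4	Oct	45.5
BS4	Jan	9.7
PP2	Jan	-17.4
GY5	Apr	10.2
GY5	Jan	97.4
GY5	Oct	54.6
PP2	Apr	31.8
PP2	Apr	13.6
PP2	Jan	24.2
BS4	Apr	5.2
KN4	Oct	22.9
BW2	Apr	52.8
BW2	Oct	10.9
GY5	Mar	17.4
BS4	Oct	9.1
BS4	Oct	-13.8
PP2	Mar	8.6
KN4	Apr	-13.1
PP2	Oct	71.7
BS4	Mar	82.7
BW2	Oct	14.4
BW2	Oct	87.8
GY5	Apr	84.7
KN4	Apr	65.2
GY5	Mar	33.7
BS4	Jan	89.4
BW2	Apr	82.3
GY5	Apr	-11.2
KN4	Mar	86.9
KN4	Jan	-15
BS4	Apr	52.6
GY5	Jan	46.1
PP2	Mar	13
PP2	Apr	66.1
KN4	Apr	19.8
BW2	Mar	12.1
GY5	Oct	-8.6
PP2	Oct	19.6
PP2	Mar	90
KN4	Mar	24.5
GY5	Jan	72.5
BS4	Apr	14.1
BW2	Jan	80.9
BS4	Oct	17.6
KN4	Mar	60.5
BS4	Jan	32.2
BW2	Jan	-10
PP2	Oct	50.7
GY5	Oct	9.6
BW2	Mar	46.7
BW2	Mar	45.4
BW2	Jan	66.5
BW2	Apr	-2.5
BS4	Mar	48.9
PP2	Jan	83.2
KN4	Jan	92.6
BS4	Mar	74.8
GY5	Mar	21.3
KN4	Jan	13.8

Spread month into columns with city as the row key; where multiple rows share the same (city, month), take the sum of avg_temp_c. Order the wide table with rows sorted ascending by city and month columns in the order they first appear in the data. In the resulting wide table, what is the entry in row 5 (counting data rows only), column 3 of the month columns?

With rows sorted ascending by city, row 5 is city=PP2. month columns in first-appearance order: Oct, Jan, Apr, Mar; column 3 is Apr.
Long rows with city=PP2, month=Apr: 31.8 + 13.6 + 66.1 = 111.5.

111.5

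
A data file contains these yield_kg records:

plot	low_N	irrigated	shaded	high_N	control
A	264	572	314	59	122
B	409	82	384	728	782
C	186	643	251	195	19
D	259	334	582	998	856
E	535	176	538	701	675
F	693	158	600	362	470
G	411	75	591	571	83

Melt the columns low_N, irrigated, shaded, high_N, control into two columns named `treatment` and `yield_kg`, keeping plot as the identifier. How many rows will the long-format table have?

35

7 plot values × 5 melted columns = 35 rows.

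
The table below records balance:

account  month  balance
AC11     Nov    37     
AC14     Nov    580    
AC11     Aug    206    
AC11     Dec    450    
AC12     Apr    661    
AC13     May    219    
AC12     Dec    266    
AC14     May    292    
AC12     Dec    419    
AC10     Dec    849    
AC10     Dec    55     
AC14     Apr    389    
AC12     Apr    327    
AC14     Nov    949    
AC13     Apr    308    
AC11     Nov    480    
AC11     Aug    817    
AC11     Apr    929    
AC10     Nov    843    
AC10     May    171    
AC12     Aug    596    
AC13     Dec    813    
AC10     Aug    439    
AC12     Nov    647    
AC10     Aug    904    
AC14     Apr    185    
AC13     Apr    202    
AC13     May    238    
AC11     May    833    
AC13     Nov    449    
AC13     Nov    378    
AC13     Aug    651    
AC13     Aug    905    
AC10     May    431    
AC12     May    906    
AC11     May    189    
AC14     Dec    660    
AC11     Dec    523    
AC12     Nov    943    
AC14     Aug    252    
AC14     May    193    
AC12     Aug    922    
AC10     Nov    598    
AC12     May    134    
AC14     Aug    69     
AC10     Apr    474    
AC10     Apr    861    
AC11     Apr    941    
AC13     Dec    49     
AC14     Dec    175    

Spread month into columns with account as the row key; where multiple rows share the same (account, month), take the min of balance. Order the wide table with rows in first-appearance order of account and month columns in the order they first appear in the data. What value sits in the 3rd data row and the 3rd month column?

With rows in first-appearance order of account, row 3 is account=AC12. month columns in first-appearance order: Nov, Aug, Dec, Apr, May; column 3 is Dec.
Long rows with account=AC12, month=Dec: min(266, 419) = 266.

266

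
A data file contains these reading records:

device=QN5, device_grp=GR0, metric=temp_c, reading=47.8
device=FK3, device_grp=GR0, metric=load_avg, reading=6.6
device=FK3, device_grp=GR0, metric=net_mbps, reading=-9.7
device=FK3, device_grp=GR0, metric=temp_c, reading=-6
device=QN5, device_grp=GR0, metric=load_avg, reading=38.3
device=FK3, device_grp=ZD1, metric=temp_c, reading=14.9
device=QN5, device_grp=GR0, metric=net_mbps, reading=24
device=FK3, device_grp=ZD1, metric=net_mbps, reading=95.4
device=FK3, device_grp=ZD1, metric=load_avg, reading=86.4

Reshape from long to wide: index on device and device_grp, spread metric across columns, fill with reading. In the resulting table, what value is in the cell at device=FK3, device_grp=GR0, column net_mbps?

-9.7

Wide layout: rows indexed by device and device_grp, columns are the 3 distinct metric values (temp_c, load_avg, net_mbps).
Cell (device=FK3, device_grp=GR0, metric=net_mbps) draws from the long row where device=FK3, device_grp=GR0 and metric=net_mbps, which has reading=-9.7.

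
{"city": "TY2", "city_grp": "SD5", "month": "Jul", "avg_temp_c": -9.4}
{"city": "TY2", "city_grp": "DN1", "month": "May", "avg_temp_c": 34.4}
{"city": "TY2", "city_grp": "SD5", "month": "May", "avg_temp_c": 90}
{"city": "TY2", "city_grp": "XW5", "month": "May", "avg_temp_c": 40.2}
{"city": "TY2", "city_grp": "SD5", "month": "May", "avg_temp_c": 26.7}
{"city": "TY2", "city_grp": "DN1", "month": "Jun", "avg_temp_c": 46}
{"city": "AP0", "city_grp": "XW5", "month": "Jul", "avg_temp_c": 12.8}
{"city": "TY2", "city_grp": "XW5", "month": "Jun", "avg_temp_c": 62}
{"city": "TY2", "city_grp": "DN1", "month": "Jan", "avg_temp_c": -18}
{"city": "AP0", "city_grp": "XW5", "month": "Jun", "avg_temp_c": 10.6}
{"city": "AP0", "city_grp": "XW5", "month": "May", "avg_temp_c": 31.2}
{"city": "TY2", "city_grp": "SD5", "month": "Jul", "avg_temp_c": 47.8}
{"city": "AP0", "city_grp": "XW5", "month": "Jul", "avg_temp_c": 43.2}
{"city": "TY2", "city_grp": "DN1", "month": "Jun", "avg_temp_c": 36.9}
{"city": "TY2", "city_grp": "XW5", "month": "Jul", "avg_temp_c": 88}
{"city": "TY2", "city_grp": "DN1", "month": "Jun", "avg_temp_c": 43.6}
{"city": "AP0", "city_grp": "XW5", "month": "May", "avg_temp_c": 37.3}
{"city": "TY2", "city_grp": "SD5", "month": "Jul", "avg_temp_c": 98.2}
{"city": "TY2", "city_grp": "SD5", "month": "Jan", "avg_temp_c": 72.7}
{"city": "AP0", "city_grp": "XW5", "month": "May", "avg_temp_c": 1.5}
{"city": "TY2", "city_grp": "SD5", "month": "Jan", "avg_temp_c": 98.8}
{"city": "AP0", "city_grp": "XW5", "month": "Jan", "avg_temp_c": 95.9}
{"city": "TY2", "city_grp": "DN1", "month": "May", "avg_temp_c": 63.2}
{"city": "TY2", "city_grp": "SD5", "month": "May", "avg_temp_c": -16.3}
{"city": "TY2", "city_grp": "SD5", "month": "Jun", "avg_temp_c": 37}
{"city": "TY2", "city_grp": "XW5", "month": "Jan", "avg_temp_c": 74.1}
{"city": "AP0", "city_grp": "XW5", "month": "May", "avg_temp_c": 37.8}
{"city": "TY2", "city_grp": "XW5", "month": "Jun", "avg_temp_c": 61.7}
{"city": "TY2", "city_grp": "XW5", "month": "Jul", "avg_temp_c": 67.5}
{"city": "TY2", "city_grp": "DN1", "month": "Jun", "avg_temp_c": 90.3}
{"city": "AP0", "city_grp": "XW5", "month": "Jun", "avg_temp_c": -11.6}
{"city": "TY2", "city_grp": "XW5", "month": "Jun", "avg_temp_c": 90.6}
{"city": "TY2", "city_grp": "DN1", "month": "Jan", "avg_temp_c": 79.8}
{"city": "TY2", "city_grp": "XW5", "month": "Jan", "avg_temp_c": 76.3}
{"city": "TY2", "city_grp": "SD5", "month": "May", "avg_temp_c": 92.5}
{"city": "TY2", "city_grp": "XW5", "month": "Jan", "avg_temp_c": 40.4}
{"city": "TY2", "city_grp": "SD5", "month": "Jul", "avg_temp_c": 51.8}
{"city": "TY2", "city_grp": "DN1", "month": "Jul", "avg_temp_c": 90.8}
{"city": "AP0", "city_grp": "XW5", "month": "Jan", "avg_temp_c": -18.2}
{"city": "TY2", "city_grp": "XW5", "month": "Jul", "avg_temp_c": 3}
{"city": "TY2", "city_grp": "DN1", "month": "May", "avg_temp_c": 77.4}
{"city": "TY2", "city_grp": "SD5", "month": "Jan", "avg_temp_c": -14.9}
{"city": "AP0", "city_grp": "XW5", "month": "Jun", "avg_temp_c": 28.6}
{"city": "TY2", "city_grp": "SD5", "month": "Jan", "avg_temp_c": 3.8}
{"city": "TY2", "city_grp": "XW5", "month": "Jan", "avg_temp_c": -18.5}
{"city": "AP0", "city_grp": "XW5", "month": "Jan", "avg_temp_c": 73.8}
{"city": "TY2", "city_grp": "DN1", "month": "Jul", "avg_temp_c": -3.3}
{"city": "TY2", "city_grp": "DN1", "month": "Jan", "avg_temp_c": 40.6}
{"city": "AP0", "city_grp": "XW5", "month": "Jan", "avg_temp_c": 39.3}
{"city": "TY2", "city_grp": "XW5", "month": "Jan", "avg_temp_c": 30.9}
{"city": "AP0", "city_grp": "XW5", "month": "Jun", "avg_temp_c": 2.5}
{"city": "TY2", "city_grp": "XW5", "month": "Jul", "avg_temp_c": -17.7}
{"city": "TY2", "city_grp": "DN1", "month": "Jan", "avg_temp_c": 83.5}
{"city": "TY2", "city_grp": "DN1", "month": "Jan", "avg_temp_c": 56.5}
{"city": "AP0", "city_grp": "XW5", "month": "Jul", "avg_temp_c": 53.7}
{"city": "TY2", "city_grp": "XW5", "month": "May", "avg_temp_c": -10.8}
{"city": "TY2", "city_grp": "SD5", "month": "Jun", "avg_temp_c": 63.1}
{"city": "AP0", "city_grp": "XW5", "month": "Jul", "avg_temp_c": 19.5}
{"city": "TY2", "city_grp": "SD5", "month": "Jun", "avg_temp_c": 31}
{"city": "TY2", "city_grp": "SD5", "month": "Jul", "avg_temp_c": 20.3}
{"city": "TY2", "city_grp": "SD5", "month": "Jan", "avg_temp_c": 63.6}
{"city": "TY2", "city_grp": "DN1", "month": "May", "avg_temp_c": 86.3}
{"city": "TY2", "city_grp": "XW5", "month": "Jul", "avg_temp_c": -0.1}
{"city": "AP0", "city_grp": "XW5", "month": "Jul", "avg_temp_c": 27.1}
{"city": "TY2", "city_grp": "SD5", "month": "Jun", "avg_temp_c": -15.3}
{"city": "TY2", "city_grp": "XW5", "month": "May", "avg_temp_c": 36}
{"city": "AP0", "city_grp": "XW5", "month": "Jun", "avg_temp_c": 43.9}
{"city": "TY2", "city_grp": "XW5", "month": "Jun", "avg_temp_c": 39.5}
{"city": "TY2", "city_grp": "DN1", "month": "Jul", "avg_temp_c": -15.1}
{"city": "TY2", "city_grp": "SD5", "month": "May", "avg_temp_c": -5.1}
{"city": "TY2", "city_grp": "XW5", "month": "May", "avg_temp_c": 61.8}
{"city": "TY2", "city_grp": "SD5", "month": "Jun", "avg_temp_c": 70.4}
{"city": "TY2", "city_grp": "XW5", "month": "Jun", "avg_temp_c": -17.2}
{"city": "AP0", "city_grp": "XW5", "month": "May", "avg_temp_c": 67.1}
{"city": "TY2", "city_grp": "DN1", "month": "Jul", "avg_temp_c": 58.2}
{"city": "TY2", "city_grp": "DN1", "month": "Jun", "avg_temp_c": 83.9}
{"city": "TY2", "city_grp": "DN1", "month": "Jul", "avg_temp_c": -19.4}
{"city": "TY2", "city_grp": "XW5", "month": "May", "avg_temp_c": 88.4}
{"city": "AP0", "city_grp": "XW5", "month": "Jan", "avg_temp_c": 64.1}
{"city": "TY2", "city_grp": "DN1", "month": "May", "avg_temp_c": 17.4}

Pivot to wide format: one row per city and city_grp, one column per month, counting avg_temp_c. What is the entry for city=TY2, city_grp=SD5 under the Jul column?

Rows with city=TY2, city_grp=SD5 and month=Jul: avg_temp_c values are -9.4, 47.8, 98.2, 51.8, 20.3.
5 rows match — count = 5.

5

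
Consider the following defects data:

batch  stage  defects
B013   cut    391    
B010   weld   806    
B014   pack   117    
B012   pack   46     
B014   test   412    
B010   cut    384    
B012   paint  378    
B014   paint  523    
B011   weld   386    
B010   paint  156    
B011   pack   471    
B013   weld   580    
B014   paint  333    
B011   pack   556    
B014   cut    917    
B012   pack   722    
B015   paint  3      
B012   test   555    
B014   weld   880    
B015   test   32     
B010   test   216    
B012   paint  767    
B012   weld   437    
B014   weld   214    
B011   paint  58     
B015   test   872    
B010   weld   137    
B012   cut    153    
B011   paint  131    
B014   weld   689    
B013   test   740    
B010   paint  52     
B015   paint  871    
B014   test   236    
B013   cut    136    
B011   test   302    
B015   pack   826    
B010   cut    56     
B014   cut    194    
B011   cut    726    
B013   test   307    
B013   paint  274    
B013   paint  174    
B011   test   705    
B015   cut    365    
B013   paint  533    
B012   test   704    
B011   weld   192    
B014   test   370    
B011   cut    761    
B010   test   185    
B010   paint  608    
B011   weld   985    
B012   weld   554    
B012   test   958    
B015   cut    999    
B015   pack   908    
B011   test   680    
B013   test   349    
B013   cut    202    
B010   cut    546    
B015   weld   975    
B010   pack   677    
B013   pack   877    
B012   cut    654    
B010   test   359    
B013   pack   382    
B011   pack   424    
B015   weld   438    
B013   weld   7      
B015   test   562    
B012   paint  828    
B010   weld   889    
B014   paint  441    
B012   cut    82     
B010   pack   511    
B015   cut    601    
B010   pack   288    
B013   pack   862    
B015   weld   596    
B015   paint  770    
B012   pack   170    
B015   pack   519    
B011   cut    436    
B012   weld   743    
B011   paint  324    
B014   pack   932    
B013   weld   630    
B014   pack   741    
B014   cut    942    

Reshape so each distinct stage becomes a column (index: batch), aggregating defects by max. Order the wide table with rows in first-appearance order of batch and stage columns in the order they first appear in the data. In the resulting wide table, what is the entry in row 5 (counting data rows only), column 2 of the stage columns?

With rows in first-appearance order of batch, row 5 is batch=B011. stage columns in first-appearance order: cut, weld, pack, test, paint; column 2 is weld.
Long rows with batch=B011, stage=weld: max(386, 192, 985) = 985.

985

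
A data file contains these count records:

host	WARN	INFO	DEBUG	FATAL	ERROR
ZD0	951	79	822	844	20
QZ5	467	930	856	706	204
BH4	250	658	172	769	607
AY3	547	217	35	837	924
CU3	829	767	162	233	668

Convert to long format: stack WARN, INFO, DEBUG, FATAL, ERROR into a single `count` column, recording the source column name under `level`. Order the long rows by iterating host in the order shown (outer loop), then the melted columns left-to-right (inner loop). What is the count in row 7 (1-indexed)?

930

25 rows total (5 × 5). Row 7: index ⌊(7-1)/5⌋ = 1 into host → QZ5; (7-1) mod 5 = 1 into the melted columns → INFO.
So row 7 is (QZ5, INFO, 930); count = 930.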